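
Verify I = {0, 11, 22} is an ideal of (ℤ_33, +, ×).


Check ideal conditions for I = {0, 11, 22} in ℤ_33:
(1) I is an additive subgroup? Yes
(2) For r ∈ ℤ_33 and a ∈ I: r·a ∈ I? Yes

Yes, I is an ideal of ℤ_33


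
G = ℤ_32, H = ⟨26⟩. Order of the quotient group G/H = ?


|⟨26⟩| = n / gcd(26, 32) = 32 / 2 = 16
H is normal (ℤ_32 is abelian).
|G/H| = |G| / |H| = 32 / 16 = 2

|G/H| = 2


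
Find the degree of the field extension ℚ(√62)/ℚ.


√62 has minimal polynomial x² - 62 (irreducible over ℚ since 62 is squarefree)

[ℚ(√62)/ℚ] = 2


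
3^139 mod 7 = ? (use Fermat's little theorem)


Fermat's little theorem: if p is prime and gcd(a,p)=1, then a^(p-1) ≡ 1 (mod p)
p = 7 is prime, gcd(3,7) = 1
Reduce exponent: 139 mod 6 = 1
So 3^139 ≡ 3^1 (mod 7)
3^1 mod 7 = 3

3^139 ≡ 3 (mod 7)


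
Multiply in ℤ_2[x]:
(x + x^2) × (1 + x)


Expand and collect like terms; reduce coefficients mod 2:
x^0: 0·1 = 0 ≡ 0 (mod 2)
x^1: 0·1 + 1·1 = 1 ≡ 1 (mod 2)
x^2: 1·1 + 1·1 = 2 ≡ 0 (mod 2)
x^3: 1·1 = 1 ≡ 1 (mod 2)
Result: x + x^3

f · g = x + x^3


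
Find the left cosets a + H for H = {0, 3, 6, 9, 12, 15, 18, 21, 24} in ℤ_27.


H = {0, 3, 6, 9, 12, 15, 18, 21, 24}, |H| = 9
Number of cosets = |G|/|H| = 27/9 = 3
0 + H = {0, 3, 6, 9, 12, 15, 18, 21, 24}
1 + H = {1, 4, 7, 10, 13, 16, 19, 22, 25}
2 + H = {2, 5, 8, 11, 14, 17, 20, 23, 26}

Cosets: 0+H={0,3,6,9,12,15,18,21,24}; 1+H={1,4,7,10,13,16,19,22,25}; 2+H={2,5,8,11,14,17,20,23,26}


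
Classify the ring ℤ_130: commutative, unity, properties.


ℤ_130 is a commutative ring with unity 1; 130 = 2×65 is composite, so 2·65 ≡ 0 gives zero divisors (not an integral domain)
Commutative: Yes
Integral domain: No
Has unity: Yes

ℤ_130: Commutative=Yes, Unity=Yes


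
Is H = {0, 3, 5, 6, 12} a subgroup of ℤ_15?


Subgroup test for H = {0, 3, 5, 6, 12} in (ℤ_15, +):
(1) 0 ∈ H? Yes
(2) Closure: for all a,b ∈ H, (a+b) mod 15 ∈ H? No  [counterexample: 3 + 5 = 8 ∉ H]
(3) Inverses: for all a ∈ H, -a mod 15 ∈ H? No

No, H is not a subgroup of ℤ_15


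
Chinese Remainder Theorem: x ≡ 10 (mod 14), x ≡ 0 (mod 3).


m₁ = 14, m₂ = 3, gcd = 1, so CRT applies. M = m₁·m₂ = 42
Let M₁ = M/m₁ = 3, M₂ = M/m₂ = 14
Find y₁ ≡ M₁⁻¹ (mod m₁): 3⁻¹ ≡ 5 (mod 14)
Find y₂ ≡ M₂⁻¹ (mod m₂): 14⁻¹ ≡ 2 (mod 3)
x = a₁·M₁·y₁ + a₂·M₂·y₂ = 10·3·5 + 0·14·2 = 150
Reduce mod 42: x ≡ 24
Check: 24 mod 14 = 10 ✓, 24 mod 3 = 0 ✓

x ≡ 24 (mod 42)


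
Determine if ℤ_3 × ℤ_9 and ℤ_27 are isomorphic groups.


Comparing ℤ_3 × ℤ_9 and ℤ_27:
gcd(3,9) = 3 ≠ 1. Max element order in ℤ_3×ℤ_9 is lcm(3,9) = 9 < 27, so it has no element of order 27

No, ℤ_3 × ℤ_9 ≇ ℤ_27


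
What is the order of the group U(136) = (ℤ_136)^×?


U(n) is the group of units mod n; |U(n)| = φ(n)
|U(136)| = φ(136) = 64

|U(136) = (ℤ_136)^×| = 64


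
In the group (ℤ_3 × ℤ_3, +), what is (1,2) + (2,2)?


Operation: componentwise addition mod (3, 3)
(1,2) + (2,2) = ((a₁+b₁) mod 3, (a₂+b₂) mod 3) with a = (1,2), b = (2,2)

(1,2) + (2,2) = (0,1)


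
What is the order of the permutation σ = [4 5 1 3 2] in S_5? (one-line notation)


Cycle decomposition: (1 4 3) (2 5)
Cycle lengths: 3, 2
Order = lcm(3, 2) = 6

ord(σ) = 6


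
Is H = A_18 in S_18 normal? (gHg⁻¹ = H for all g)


H = A_18 in S_18
A_18 has index 2 in S_18, and every subgroup of index 2 is normal

Yes, normal subgroup


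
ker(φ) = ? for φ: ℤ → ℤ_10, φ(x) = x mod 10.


Kernel = preimage of identity
ker(φ) = {x ∈ ℤ : x ≡ 0 (mod 10)} = 10ℤ = {0, ±10, ±20, ...}

ker(φ) = 10ℤ


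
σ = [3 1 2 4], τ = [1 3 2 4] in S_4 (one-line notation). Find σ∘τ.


σ∘τ: apply τ first, then σ
1 →τ 1 →σ 3
2 →τ 3 →σ 2
3 →τ 2 →σ 1
4 →τ 4 →σ 4

σ∘τ = [3 2 1 4]


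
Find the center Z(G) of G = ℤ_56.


Z(G) = {g ∈ G | gx = xg for all x ∈ G}
ℤ_56 is abelian, so Z(G) = G

Z(ℤ_56) = ℤ_56


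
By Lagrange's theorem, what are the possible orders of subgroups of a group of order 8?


Lagrange's theorem: |H| divides |G|
|G| = 8
Divisors of 8: 1, 2, 4, 8

Possible subgroup orders: {1, 2, 4, 8}


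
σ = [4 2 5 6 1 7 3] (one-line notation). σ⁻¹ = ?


To find σ⁻¹, swap domain and range:
σ(1) = 4 → σ⁻¹(4) = 1
σ(2) = 2 → σ⁻¹(2) = 2
σ(3) = 5 → σ⁻¹(5) = 3
σ(4) = 6 → σ⁻¹(6) = 4
σ(5) = 1 → σ⁻¹(1) = 5
σ(6) = 7 → σ⁻¹(7) = 6
σ(7) = 3 → σ⁻¹(3) = 7

σ⁻¹ = [5 2 7 1 3 4 6]


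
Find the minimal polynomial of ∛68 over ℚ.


∛68 satisfies x³ - 68 = 0, irreducible over ℚ (no rational root; 68 is not a perfect cube)

Minimal polynomial: x³ - 68


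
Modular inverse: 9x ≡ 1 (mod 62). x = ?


Use the extended Euclidean algorithm to write 1 = 9·s + 62·t; then s mod 62 is the inverse.
Euclidean algorithm:
  9 = 0·62 + 9
  62 = 6·9 + 8
  9 = 1·8 + 1
  8 = 8·1 + 0
gcd(9,62) = 1
Back-substitution gives: 9·(7) + 62·(-1) = 1
So 9⁻¹ ≡ 7 ≡ 7 (mod 62)
Check: 9 × 7 = 63 ≡ 1 (mod 62) ✓

9⁻¹ ≡ 7 (mod 62)


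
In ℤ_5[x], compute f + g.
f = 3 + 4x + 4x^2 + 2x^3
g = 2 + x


Add coefficients mod 5:
x^0: 3 + 2 = 0 (mod 5)
x^1: 4 + 1 = 0 (mod 5)
x^2: 4 + 0 = 4 (mod 5)
x^3: 2 + 0 = 2 (mod 5)
Result: 4x^2 + 2x^3

f + g = 4x^2 + 2x^3


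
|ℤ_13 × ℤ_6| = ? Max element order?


|ℤ_13 × ℤ_6| = 13 × 6 = 78
Max element order = lcm(13,6) = 78
Cyclic? Yes (gcd=1)

|ℤ_13×ℤ_6| = 78, max element order = 78


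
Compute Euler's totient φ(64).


Factor n: 64 = 2^6
φ(n) = n · ∏(1 - 1/p) over distinct primes p | n
φ(64) = 64 · (1 - 1/2) = 32

φ(64) = 32


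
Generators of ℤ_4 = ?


g generates ℤ_n iff gcd(g,n) = 1
Checking each g ∈ {1,...,3}:
gcd(1,4) = 1
gcd(2,4) = 2
gcd(3,4) = 1
Generators: {1, 3}
Number of generators = φ(4) = 2

Generators of ℤ_4 = {1, 3}


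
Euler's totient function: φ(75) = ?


Factor n: 75 = 3 × 5^2
φ(n) = n · ∏(1 - 1/p) over distinct primes p | n
φ(75) = 75 · (1 - 1/3) · (1 - 1/5) = 40

φ(75) = 40


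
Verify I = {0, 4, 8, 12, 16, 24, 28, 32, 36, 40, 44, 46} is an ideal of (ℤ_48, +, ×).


Check ideal conditions for I = {0, 4, 8, 12, 16, 24, 28, 32, 36, 40, 44, 46} in ℤ_48:
(1) I is an additive subgroup? No
(2) For r ∈ ℤ_48 and a ∈ I: r·a ∈ I? No  [counterexample: r=3, a=46, r·a mod 48 = 42 ∉ I]

No, I is not an ideal of ℤ_48


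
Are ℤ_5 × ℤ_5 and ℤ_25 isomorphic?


Comparing ℤ_5 × ℤ_5 and ℤ_25:
gcd(5,5) = 5 ≠ 1. Max element order in ℤ_5×ℤ_5 is lcm(5,5) = 5 < 25, so it has no element of order 25

No, ℤ_5 × ℤ_5 ≇ ℤ_25


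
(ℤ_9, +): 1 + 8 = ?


Operation: addition mod 9
1 + 8 = (a + b) mod 9 with a = 1, b = 8

1 + 8 = 0


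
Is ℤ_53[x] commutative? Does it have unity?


ℤ_53 is a field (n prime), so ℤ_53[x] is a commutative integral domain with unity
Commutative: Yes
Integral domain: Yes
Has unity: Yes

ℤ_53[x]: Commutative=Yes, Unity=Yes


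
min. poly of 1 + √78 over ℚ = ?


Let α = 1 + √78. Then α - 1 = √78, so (α - 1)² = 78, giving α² - 2α - 77 = 0. Degree 2 and α ∉ ℚ, so this is the minimal polynomial.

Minimal polynomial: x² - 2x - 77


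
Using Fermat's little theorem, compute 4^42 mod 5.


Fermat's little theorem: if p is prime and gcd(a,p)=1, then a^(p-1) ≡ 1 (mod p)
p = 5 is prime, gcd(4,5) = 1
Reduce exponent: 42 mod 4 = 2
So 4^42 ≡ 4^2 (mod 5)
4^2 mod 5 = 1

4^42 ≡ 1 (mod 5)


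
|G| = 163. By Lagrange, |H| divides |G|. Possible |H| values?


Lagrange's theorem: |H| divides |G|
|G| = 163
Divisors of 163: 1, 163

Possible subgroup orders: {1, 163}


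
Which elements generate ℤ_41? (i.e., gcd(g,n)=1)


g generates ℤ_n iff gcd(g,n) = 1
Prime factors of 41: 41
Generators are g ∈ {1,...,40} not divisible by any of these primes.
Generators: {1, 2, 3, 4, 5, 6, 7, 8, 9, 10, 11, 12, 13, 14, 15, 16, 17, 18, 19, 20, 21, 22, 23, 24, 25, 26, 27, 28, 29, 30, 31, 32, 33, 34, 35, 36, 37, 38, 39, 40}
Number of generators = φ(41) = 40

Generators of ℤ_41 = {1, 2, 3, 4, 5, 6, 7, 8, 9, 10, 11, 12, 13, 14, 15, 16, 17, 18, 19, 20, 21, 22, 23, 24, 25, 26, 27, 28, 29, 30, 31, 32, 33, 34, 35, 36, 37, 38, 39, 40}


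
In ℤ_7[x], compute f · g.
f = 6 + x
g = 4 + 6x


Expand and collect like terms; reduce coefficients mod 7:
x^0: 6·4 = 24 ≡ 3 (mod 7)
x^1: 6·6 + 1·4 = 40 ≡ 5 (mod 7)
x^2: 1·6 = 6 ≡ 6 (mod 7)
Result: 3 + 5x + 6x^2

f · g = 3 + 5x + 6x^2


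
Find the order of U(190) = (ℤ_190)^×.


U(n) is the group of units mod n; |U(n)| = φ(n)
|U(190)| = φ(190) = 72

|U(190) = (ℤ_190)^×| = 72


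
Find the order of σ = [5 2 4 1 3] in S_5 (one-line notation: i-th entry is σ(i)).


Cycle decomposition: (1 5 3 4)
Cycle lengths: 4
Order = lcm(4) = 4

ord(σ) = 4


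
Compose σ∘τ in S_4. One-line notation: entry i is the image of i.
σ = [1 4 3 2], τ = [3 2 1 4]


σ∘τ: apply τ first, then σ
1 →τ 3 →σ 3
2 →τ 2 →σ 4
3 →τ 1 →σ 1
4 →τ 4 →σ 2

σ∘τ = [3 4 1 2]


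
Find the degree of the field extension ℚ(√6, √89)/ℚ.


[ℚ(√6,√89):ℚ] = [ℚ(√6,√89):ℚ(√6)]·[ℚ(√6):ℚ] = 2·2 = 4

[ℚ(√6, √89)/ℚ] = 4


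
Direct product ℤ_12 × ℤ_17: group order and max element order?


|ℤ_12 × ℤ_17| = 12 × 17 = 204
Max element order = lcm(12,17) = 204
Cyclic? Yes (gcd=1)

|ℤ_12×ℤ_17| = 204, max element order = 204


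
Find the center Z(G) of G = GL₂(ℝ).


Z(G) = {g ∈ G | gx = xg for all x ∈ G}
Only scalar multiples of the identity commute with all invertible matrices

Z(GL₂(ℝ)) = {aI : a ∈ ℝ, a ≠ 0}


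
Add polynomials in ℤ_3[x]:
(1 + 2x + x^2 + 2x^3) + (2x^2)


Add coefficients mod 3:
x^0: 1 + 0 = 1 (mod 3)
x^1: 2 + 0 = 2 (mod 3)
x^2: 1 + 2 = 0 (mod 3)
x^3: 2 + 0 = 2 (mod 3)
Result: 1 + 2x + 2x^3

f + g = 1 + 2x + 2x^3


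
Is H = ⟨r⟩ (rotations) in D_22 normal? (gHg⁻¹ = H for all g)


H = ⟨r⟩ (rotations) in D_22
The rotation subgroup ⟨r⟩ has index 2 in D_22, so it is normal

Yes, normal subgroup


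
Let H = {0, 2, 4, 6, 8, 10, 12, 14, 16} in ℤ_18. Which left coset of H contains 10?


10 + H = {10 + h (mod 18) : h ∈ H}
10+0=10, 10+2=12, 10+4=14, 10+6=16, 10+8=0, 10+10=2, 10+12=4, 10+14=6, 10+16=8
10 + H = {0, 2, 4, 6, 8, 10, 12, 14, 16} = 0 + H

10 + H = {0, 2, 4, 6, 8, 10, 12, 14, 16}


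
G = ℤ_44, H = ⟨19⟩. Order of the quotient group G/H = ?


|⟨19⟩| = n / gcd(19, 44) = 44 / 1 = 44
H is normal (ℤ_44 is abelian).
|G/H| = |G| / |H| = 44 / 44 = 1

|G/H| = 1


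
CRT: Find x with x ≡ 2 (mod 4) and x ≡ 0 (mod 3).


m₁ = 4, m₂ = 3, gcd = 1, so CRT applies. M = m₁·m₂ = 12
Let M₁ = M/m₁ = 3, M₂ = M/m₂ = 4
Find y₁ ≡ M₁⁻¹ (mod m₁): 3⁻¹ ≡ 3 (mod 4)
Find y₂ ≡ M₂⁻¹ (mod m₂): 4⁻¹ ≡ 1 (mod 3)
x = a₁·M₁·y₁ + a₂·M₂·y₂ = 2·3·3 + 0·4·1 = 18
Reduce mod 12: x ≡ 6
Check: 6 mod 4 = 2 ✓, 6 mod 3 = 0 ✓

x ≡ 6 (mod 12)


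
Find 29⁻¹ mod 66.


Use the extended Euclidean algorithm to write 1 = 29·s + 66·t; then s mod 66 is the inverse.
Euclidean algorithm:
  29 = 0·66 + 29
  66 = 2·29 + 8
  29 = 3·8 + 5
  8 = 1·5 + 3
  5 = 1·3 + 2
  3 = 1·2 + 1
  2 = 2·1 + 0
gcd(29,66) = 1
Back-substitution gives: 29·(-25) + 66·(11) = 1
So 29⁻¹ ≡ -25 ≡ 41 (mod 66)
Check: 29 × 41 = 1189 ≡ 1 (mod 66) ✓

29⁻¹ ≡ 41 (mod 66)


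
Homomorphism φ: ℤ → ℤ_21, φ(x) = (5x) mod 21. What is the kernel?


Kernel = preimage of identity
ker(φ) = {x ∈ ℤ : 5x ≡ 0 (mod 21)}. gcd(5,21) = 1, so 5x ≡ 0 (mod 21) ⟺ x ≡ 0 (mod 21/1 = 21). Hence ker(φ) = 21ℤ

ker(φ) = 21ℤ


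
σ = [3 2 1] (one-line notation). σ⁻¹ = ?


To find σ⁻¹, swap domain and range:
σ(1) = 3 → σ⁻¹(3) = 1
σ(2) = 2 → σ⁻¹(2) = 2
σ(3) = 1 → σ⁻¹(1) = 3

σ⁻¹ = [3 2 1]


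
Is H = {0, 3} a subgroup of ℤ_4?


Subgroup test for H = {0, 3} in (ℤ_4, +):
(1) 0 ∈ H? Yes
(2) Closure: for all a,b ∈ H, (a+b) mod 4 ∈ H? No  [counterexample: 3 + 3 = 2 ∉ H]
(3) Inverses: for all a ∈ H, -a mod 4 ∈ H? No

No, H is not a subgroup of ℤ_4


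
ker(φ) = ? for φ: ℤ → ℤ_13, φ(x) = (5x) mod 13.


Kernel = preimage of identity
ker(φ) = {x ∈ ℤ : 5x ≡ 0 (mod 13)}. gcd(5,13) = 1, so 5x ≡ 0 (mod 13) ⟺ x ≡ 0 (mod 13/1 = 13). Hence ker(φ) = 13ℤ

ker(φ) = 13ℤ


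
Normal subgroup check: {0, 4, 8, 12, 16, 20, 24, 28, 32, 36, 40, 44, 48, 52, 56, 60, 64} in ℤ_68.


H = {0, 4, 8, 12, 16, 20, 24, 28, 32, 36, 40, 44, 48, 52, 56, 60, 64} in ℤ_68
ℤ_68 is abelian; every subgroup of an abelian group is normal

Yes, normal subgroup


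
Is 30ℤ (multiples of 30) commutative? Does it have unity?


30ℤ is a commutative ring under +,× but has no multiplicative identity (1 ∉ 30ℤ); it has no zero divisors, but without unity it is not an integral domain
Commutative: Yes
Integral domain: No
Has unity: No

30ℤ (multiples of 30): Commutative=Yes, Unity=No


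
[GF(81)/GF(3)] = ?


GF(81) = GF(3^4), so the extension degree is 4

[GF(81)/GF(3)] = 4


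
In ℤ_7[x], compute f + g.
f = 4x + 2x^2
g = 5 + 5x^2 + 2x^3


Add coefficients mod 7:
x^0: 0 + 5 = 5 (mod 7)
x^1: 4 + 0 = 4 (mod 7)
x^2: 2 + 5 = 0 (mod 7)
x^3: 0 + 2 = 2 (mod 7)
Result: 5 + 4x + 2x^3

f + g = 5 + 4x + 2x^3


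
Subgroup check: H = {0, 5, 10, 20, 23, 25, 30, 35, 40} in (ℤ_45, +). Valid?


Subgroup test for H = {0, 5, 10, 20, 23, 25, 30, 35, 40} in (ℤ_45, +):
(1) 0 ∈ H? Yes
(2) Closure: for all a,b ∈ H, (a+b) mod 45 ∈ H? No  [counterexample: 5 + 10 = 15 ∉ H]
(3) Inverses: for all a ∈ H, -a mod 45 ∈ H? No

No, H is not a subgroup of ℤ_45


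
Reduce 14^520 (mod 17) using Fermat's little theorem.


Fermat's little theorem: if p is prime and gcd(a,p)=1, then a^(p-1) ≡ 1 (mod p)
p = 17 is prime, gcd(14,17) = 1
Reduce exponent: 520 mod 16 = 8
So 14^520 ≡ 14^8 (mod 17)
14^8 mod 17 = 16

14^520 ≡ 16 (mod 17)


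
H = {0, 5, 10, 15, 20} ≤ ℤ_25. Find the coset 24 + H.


24 + H = {24 + h (mod 25) : h ∈ H}
24+0=24, 24+5=4, 24+10=9, 24+15=14, 24+20=19
24 + H = {4, 9, 14, 19, 24} = 4 + H

24 + H = {4, 9, 14, 19, 24}


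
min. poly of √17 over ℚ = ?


√17 satisfies x² - 17 = 0, irreducible over ℚ since 17 is squarefree

Minimal polynomial: x² - 17


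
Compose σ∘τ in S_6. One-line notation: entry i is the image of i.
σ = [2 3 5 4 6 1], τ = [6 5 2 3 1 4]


σ∘τ: apply τ first, then σ
1 →τ 6 →σ 1
2 →τ 5 →σ 6
3 →τ 2 →σ 3
4 →τ 3 →σ 5
5 →τ 1 →σ 2
6 →τ 4 →σ 4

σ∘τ = [1 6 3 5 2 4]


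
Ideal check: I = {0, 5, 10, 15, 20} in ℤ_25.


Check ideal conditions for I = {0, 5, 10, 15, 20} in ℤ_25:
(1) I is an additive subgroup? Yes
(2) For r ∈ ℤ_25 and a ∈ I: r·a ∈ I? Yes

Yes, I is an ideal of ℤ_25


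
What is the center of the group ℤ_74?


Z(G) = {g ∈ G | gx = xg for all x ∈ G}
ℤ_74 is abelian, so Z(G) = G

Z(ℤ_74) = ℤ_74


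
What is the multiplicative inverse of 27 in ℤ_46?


Use the extended Euclidean algorithm to write 1 = 27·s + 46·t; then s mod 46 is the inverse.
Euclidean algorithm:
  27 = 0·46 + 27
  46 = 1·27 + 19
  27 = 1·19 + 8
  19 = 2·8 + 3
  8 = 2·3 + 2
  3 = 1·2 + 1
  2 = 2·1 + 0
gcd(27,46) = 1
Back-substitution gives: 27·(-17) + 46·(10) = 1
So 27⁻¹ ≡ -17 ≡ 29 (mod 46)
Check: 27 × 29 = 783 ≡ 1 (mod 46) ✓

27⁻¹ ≡ 29 (mod 46)


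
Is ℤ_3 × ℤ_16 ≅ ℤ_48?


Comparing ℤ_3 × ℤ_16 and ℤ_48:
gcd(3,16) = 1, so ℤ_3 × ℤ_16 ≅ ℤ_48 (CRT)

Yes, ℤ_3 × ℤ_16 ≅ ℤ_48


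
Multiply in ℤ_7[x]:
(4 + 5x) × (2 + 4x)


Expand and collect like terms; reduce coefficients mod 7:
x^0: 4·2 = 8 ≡ 1 (mod 7)
x^1: 4·4 + 5·2 = 26 ≡ 5 (mod 7)
x^2: 5·4 = 20 ≡ 6 (mod 7)
Result: 1 + 5x + 6x^2

f · g = 1 + 5x + 6x^2


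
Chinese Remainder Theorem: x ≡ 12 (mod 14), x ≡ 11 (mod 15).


m₁ = 14, m₂ = 15, gcd = 1, so CRT applies. M = m₁·m₂ = 210
Let M₁ = M/m₁ = 15, M₂ = M/m₂ = 14
Find y₁ ≡ M₁⁻¹ (mod m₁): 15⁻¹ ≡ 1 (mod 14)
Find y₂ ≡ M₂⁻¹ (mod m₂): 14⁻¹ ≡ 14 (mod 15)
x = a₁·M₁·y₁ + a₂·M₂·y₂ = 12·15·1 + 11·14·14 = 2336
Reduce mod 210: x ≡ 26
Check: 26 mod 14 = 12 ✓, 26 mod 15 = 11 ✓

x ≡ 26 (mod 210)


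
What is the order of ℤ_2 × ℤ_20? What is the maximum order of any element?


|ℤ_2 × ℤ_20| = 2 × 20 = 40
Max element order = lcm(2,20) = 20
Cyclic? No (gcd=2)

|ℤ_2×ℤ_20| = 40, max element order = 20


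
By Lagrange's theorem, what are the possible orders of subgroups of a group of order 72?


Lagrange's theorem: |H| divides |G|
|G| = 72
Divisors of 72: 1, 2, 3, 4, 6, 8, 9, 12, 18, 24, 36, 72

Possible subgroup orders: {1, 2, 3, 4, 6, 8, 9, 12, 18, 24, 36, 72}


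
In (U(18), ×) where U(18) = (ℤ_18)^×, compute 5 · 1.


Operation: multiplication mod 18
5 · 1 = (a × b) mod 18 with a = 5, b = 1

5 · 1 = 5


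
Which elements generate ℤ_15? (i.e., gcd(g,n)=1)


g generates ℤ_n iff gcd(g,n) = 1
Checking each g ∈ {1,...,14}:
gcd(1,15) = 1
gcd(2,15) = 1
gcd(3,15) = 3
gcd(4,15) = 1
gcd(5,15) = 5
gcd(6,15) = 3
gcd(7,15) = 1
gcd(8,15) = 1
gcd(9,15) = 3
gcd(10,15) = 5
gcd(11,15) = 1
gcd(12,15) = 3
gcd(13,15) = 1
gcd(14,15) = 1
Generators: {1, 2, 4, 7, 8, 11, 13, 14}
Number of generators = φ(15) = 8

Generators of ℤ_15 = {1, 2, 4, 7, 8, 11, 13, 14}


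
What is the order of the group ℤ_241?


ℤ_n has n elements.

|ℤ_241| = 241


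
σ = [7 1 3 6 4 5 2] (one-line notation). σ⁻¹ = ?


To find σ⁻¹, swap domain and range:
σ(1) = 7 → σ⁻¹(7) = 1
σ(2) = 1 → σ⁻¹(1) = 2
σ(3) = 3 → σ⁻¹(3) = 3
σ(4) = 6 → σ⁻¹(6) = 4
σ(5) = 4 → σ⁻¹(4) = 5
σ(6) = 5 → σ⁻¹(5) = 6
σ(7) = 2 → σ⁻¹(2) = 7

σ⁻¹ = [2 7 3 5 6 4 1]


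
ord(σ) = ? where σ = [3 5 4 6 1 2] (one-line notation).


Cycle decomposition: (1 3 4 6 2 5)
Cycle lengths: 6
Order = lcm(6) = 6

ord(σ) = 6


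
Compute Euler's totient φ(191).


Factor n: 191 = 191
φ(n) = n · ∏(1 - 1/p) over distinct primes p | n
φ(191) = 191 · (1 - 1/191) = 190

φ(191) = 190


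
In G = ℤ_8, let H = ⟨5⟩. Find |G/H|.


|⟨5⟩| = n / gcd(5, 8) = 8 / 1 = 8
H is normal (ℤ_8 is abelian).
|G/H| = |G| / |H| = 8 / 8 = 1

|G/H| = 1


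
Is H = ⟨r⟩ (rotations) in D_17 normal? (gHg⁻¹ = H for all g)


H = ⟨r⟩ (rotations) in D_17
The rotation subgroup ⟨r⟩ has index 2 in D_17, so it is normal

Yes, normal subgroup


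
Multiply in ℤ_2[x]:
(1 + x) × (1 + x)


Expand and collect like terms; reduce coefficients mod 2:
x^0: 1·1 = 1 ≡ 1 (mod 2)
x^1: 1·1 + 1·1 = 2 ≡ 0 (mod 2)
x^2: 1·1 = 1 ≡ 1 (mod 2)
Result: 1 + x^2

f · g = 1 + x^2


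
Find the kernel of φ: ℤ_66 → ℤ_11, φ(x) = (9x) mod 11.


Kernel = preimage of identity
ker(φ) = {x ∈ ℤ_66 : 9x ≡ 0 (mod 11)}. Since 11 | 66, φ is well-defined. The kernel is the cyclic subgroup ⟨11⟩ of ℤ_66 (order 6), i.e. {0, 11, 22, 33, 44, 55}

ker(φ) = {0, 11, 22, 33, 44, 55}


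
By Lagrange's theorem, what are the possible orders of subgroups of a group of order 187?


Lagrange's theorem: |H| divides |G|
|G| = 187
Divisors of 187: 1, 11, 17, 187

Possible subgroup orders: {1, 11, 17, 187}


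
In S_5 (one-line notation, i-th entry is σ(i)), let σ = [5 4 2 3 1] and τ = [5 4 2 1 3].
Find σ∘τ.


σ∘τ: apply τ first, then σ
1 →τ 5 →σ 1
2 →τ 4 →σ 3
3 →τ 2 →σ 4
4 →τ 1 →σ 5
5 →τ 3 →σ 2

σ∘τ = [1 3 4 5 2]


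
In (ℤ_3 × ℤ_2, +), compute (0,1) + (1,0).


Operation: componentwise addition mod (3, 2)
(0,1) + (1,0) = ((a₁+b₁) mod 3, (a₂+b₂) mod 2) with a = (0,1), b = (1,0)

(0,1) + (1,0) = (1,1)


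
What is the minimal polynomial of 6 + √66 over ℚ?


Let α = 6 + √66. Then α - 6 = √66, so (α - 6)² = 66, giving α² - 12α - 30 = 0. Degree 2 and α ∉ ℚ, so this is the minimal polynomial.

Minimal polynomial: x² - 12x - 30


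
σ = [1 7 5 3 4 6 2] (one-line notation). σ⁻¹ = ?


To find σ⁻¹, swap domain and range:
σ(1) = 1 → σ⁻¹(1) = 1
σ(2) = 7 → σ⁻¹(7) = 2
σ(3) = 5 → σ⁻¹(5) = 3
σ(4) = 3 → σ⁻¹(3) = 4
σ(5) = 4 → σ⁻¹(4) = 5
σ(6) = 6 → σ⁻¹(6) = 6
σ(7) = 2 → σ⁻¹(2) = 7

σ⁻¹ = [1 7 4 5 3 6 2]


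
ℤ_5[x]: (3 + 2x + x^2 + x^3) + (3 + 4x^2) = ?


Add coefficients mod 5:
x^0: 3 + 3 = 1 (mod 5)
x^1: 2 + 0 = 2 (mod 5)
x^2: 1 + 4 = 0 (mod 5)
x^3: 1 + 0 = 1 (mod 5)
Result: 1 + 2x + x^3

f + g = 1 + 2x + x^3


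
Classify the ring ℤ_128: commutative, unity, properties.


ℤ_128 is a commutative ring with unity 1; 128 = 2×64 is composite, so 2·64 ≡ 0 gives zero divisors (not an integral domain)
Commutative: Yes
Integral domain: No
Has unity: Yes

ℤ_128: Commutative=Yes, Unity=Yes


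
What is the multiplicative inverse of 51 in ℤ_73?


Use the extended Euclidean algorithm to write 1 = 51·s + 73·t; then s mod 73 is the inverse.
Euclidean algorithm:
  51 = 0·73 + 51
  73 = 1·51 + 22
  51 = 2·22 + 7
  22 = 3·7 + 1
  7 = 7·1 + 0
gcd(51,73) = 1
Back-substitution gives: 51·(-10) + 73·(7) = 1
So 51⁻¹ ≡ -10 ≡ 63 (mod 73)
Check: 51 × 63 = 3213 ≡ 1 (mod 73) ✓

51⁻¹ ≡ 63 (mod 73)


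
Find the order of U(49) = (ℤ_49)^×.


U(n) is the group of units mod n; |U(n)| = φ(n)
|U(49)| = φ(49) = 42

|U(49) = (ℤ_49)^×| = 42


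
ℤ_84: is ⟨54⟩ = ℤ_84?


g generates ℤ_n iff gcd(g, n) = 1
gcd(54, 84) = 6
Since gcd = 6 ≠ 1, ⟨54⟩ has order 14 < 84, so 54 is not a generator.

No, 54 does not generate ℤ_84


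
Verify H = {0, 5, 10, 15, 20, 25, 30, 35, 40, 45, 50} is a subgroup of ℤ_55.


Subgroup test for H = {0, 5, 10, 15, 20, 25, 30, 35, 40, 45, 50} in (ℤ_55, +):
(1) 0 ∈ H? Yes
(2) Closure: for all a,b ∈ H, (a+b) mod 55 ∈ H? Yes
(3) Inverses: for all a ∈ H, -a mod 55 ∈ H? Yes

Yes, H is a subgroup of ℤ_55


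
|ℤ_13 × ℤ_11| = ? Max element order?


|ℤ_13 × ℤ_11| = 13 × 11 = 143
Max element order = lcm(13,11) = 143
Cyclic? Yes (gcd=1)

|ℤ_13×ℤ_11| = 143, max element order = 143


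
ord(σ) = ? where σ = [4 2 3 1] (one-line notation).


Cycle decomposition: (1 4)
Cycle lengths: 2
Order = lcm(2) = 2

ord(σ) = 2


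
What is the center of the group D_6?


Z(G) = {g ∈ G | gx = xg for all x ∈ G}
For even n, Z(D_n) = {e, r^(n/2)}: the 180° rotation r^3 commutes with every reflection and rotation

Z(D_6) = {e, r^3}


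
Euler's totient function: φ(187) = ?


Factor n: 187 = 11 × 17
φ(n) = n · ∏(1 - 1/p) over distinct primes p | n
φ(187) = 187 · (1 - 1/11) · (1 - 1/17) = 160

φ(187) = 160


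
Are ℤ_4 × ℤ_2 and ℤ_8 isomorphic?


Comparing ℤ_4 × ℤ_2 and ℤ_8:
gcd(4,2) = 2 ≠ 1. Max element order in ℤ_4×ℤ_2 is lcm(4,2) = 4 < 8, so it has no element of order 8

No, ℤ_4 × ℤ_2 ≇ ℤ_8


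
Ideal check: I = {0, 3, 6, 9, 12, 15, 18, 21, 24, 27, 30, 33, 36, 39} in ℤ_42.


Check ideal conditions for I = {0, 3, 6, 9, 12, 15, 18, 21, 24, 27, 30, 33, 36, 39} in ℤ_42:
(1) I is an additive subgroup? Yes
(2) For r ∈ ℤ_42 and a ∈ I: r·a ∈ I? Yes

Yes, I is an ideal of ℤ_42


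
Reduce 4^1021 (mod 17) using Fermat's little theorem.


Fermat's little theorem: if p is prime and gcd(a,p)=1, then a^(p-1) ≡ 1 (mod p)
p = 17 is prime, gcd(4,17) = 1
Reduce exponent: 1021 mod 16 = 13
So 4^1021 ≡ 4^13 (mod 17)
4^13 mod 17 = 4

4^1021 ≡ 4 (mod 17)


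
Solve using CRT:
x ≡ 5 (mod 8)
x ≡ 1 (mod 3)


m₁ = 8, m₂ = 3, gcd = 1, so CRT applies. M = m₁·m₂ = 24
Let M₁ = M/m₁ = 3, M₂ = M/m₂ = 8
Find y₁ ≡ M₁⁻¹ (mod m₁): 3⁻¹ ≡ 3 (mod 8)
Find y₂ ≡ M₂⁻¹ (mod m₂): 8⁻¹ ≡ 2 (mod 3)
x = a₁·M₁·y₁ + a₂·M₂·y₂ = 5·3·3 + 1·8·2 = 61
Reduce mod 24: x ≡ 13
Check: 13 mod 8 = 5 ✓, 13 mod 3 = 1 ✓

x ≡ 13 (mod 24)


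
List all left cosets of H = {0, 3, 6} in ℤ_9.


H = {0, 3, 6}, |H| = 3
Number of cosets = |G|/|H| = 9/3 = 3
0 + H = {0, 3, 6}
1 + H = {1, 4, 7}
2 + H = {2, 5, 8}

Cosets: 0+H={0,3,6}; 1+H={1,4,7}; 2+H={2,5,8}


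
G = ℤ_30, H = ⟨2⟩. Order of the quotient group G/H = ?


|⟨2⟩| = n / gcd(2, 30) = 30 / 2 = 15
H is normal (ℤ_30 is abelian).
|G/H| = |G| / |H| = 30 / 15 = 2

|G/H| = 2


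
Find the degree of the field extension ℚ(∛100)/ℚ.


∛100 has minimal polynomial x³ - 100 (irreducible over ℚ since 100 is not a perfect cube)

[ℚ(∛100)/ℚ] = 3


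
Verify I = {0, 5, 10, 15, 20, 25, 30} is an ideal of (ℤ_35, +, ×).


Check ideal conditions for I = {0, 5, 10, 15, 20, 25, 30} in ℤ_35:
(1) I is an additive subgroup? Yes
(2) For r ∈ ℤ_35 and a ∈ I: r·a ∈ I? Yes

Yes, I is an ideal of ℤ_35


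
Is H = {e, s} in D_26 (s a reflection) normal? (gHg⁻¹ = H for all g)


H = {e, s} in D_26 (s a reflection)
r·s·r⁻¹ = sr⁻² ≠ s for n ≥ 3, so {e, s} is not closed under conjugation

No, not a normal subgroup


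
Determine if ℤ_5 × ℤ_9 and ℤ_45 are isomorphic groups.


Comparing ℤ_5 × ℤ_9 and ℤ_45:
gcd(5,9) = 1, so ℤ_5 × ℤ_9 ≅ ℤ_45 (CRT)

Yes, ℤ_5 × ℤ_9 ≅ ℤ_45


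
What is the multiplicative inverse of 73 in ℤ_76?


Use the extended Euclidean algorithm to write 1 = 73·s + 76·t; then s mod 76 is the inverse.
Euclidean algorithm:
  73 = 0·76 + 73
  76 = 1·73 + 3
  73 = 24·3 + 1
  3 = 3·1 + 0
gcd(73,76) = 1
Back-substitution gives: 73·(25) + 76·(-24) = 1
So 73⁻¹ ≡ 25 ≡ 25 (mod 76)
Check: 73 × 25 = 1825 ≡ 1 (mod 76) ✓

73⁻¹ ≡ 25 (mod 76)


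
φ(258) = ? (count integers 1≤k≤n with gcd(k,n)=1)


Factor n: 258 = 2 × 3 × 43
φ(n) = n · ∏(1 - 1/p) over distinct primes p | n
φ(258) = 258 · (1 - 1/2) · (1 - 1/3) · (1 - 1/43) = 84

φ(258) = 84


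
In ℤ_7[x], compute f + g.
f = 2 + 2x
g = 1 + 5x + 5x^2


Add coefficients mod 7:
x^0: 2 + 1 = 3 (mod 7)
x^1: 2 + 5 = 0 (mod 7)
x^2: 0 + 5 = 5 (mod 7)
Result: 3 + 5x^2

f + g = 3 + 5x^2


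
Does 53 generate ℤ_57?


g generates ℤ_n iff gcd(g, n) = 1
gcd(53, 57) = 1
Since gcd = 1, 53 is a generator.

Yes, 53 generates ℤ_57


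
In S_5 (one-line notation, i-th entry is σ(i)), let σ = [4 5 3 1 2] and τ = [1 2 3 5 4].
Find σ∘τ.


σ∘τ: apply τ first, then σ
1 →τ 1 →σ 4
2 →τ 2 →σ 5
3 →τ 3 →σ 3
4 →τ 5 →σ 2
5 →τ 4 →σ 1

σ∘τ = [4 5 3 2 1]


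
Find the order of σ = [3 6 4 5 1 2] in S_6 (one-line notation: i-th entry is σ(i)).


Cycle decomposition: (1 3 4 5) (2 6)
Cycle lengths: 4, 2
Order = lcm(4, 2) = 4

ord(σ) = 4


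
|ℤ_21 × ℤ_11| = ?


|A × B| = |A| · |B|
|ℤ_21 × ℤ_11| = 21 × 11 = 231

|ℤ_21 × ℤ_11| = 231


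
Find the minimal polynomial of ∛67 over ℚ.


∛67 satisfies x³ - 67 = 0, irreducible over ℚ (no rational root; 67 is not a perfect cube)

Minimal polynomial: x³ - 67


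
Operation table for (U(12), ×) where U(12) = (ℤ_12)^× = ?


Elements: {1, 5, 7, 11}
Operation: multiplication mod 12
Entry (a, b) = (a × b) mod 12

Cayley table:
   |  1 |  5 |  7 | 11
 1 |  1 |  5 |  7 | 11
 5 |  5 |  1 | 11 |  7
 7 |  7 | 11 |  1 |  5
11 | 11 |  7 |  5 |  1


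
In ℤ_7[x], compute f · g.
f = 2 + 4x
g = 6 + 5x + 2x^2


Expand and collect like terms; reduce coefficients mod 7:
x^0: 2·6 = 12 ≡ 5 (mod 7)
x^1: 2·5 + 4·6 = 34 ≡ 6 (mod 7)
x^2: 2·2 + 4·5 = 24 ≡ 3 (mod 7)
x^3: 4·2 = 8 ≡ 1 (mod 7)
Result: 5 + 6x + 3x^2 + x^3

f · g = 5 + 6x + 3x^2 + x^3


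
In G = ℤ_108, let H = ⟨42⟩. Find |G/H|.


|⟨42⟩| = n / gcd(42, 108) = 108 / 6 = 18
H is normal (ℤ_108 is abelian).
|G/H| = |G| / |H| = 108 / 18 = 6

|G/H| = 6


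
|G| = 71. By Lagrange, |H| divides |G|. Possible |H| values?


Lagrange's theorem: |H| divides |G|
|G| = 71
Divisors of 71: 1, 71

Possible subgroup orders: {1, 71}


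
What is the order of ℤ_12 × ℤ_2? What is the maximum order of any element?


|ℤ_12 × ℤ_2| = 12 × 2 = 24
Max element order = lcm(12,2) = 12
Cyclic? No (gcd=2)

|ℤ_12×ℤ_2| = 24, max element order = 12


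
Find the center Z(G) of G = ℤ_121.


Z(G) = {g ∈ G | gx = xg for all x ∈ G}
ℤ_121 is abelian, so Z(G) = G

Z(ℤ_121) = ℤ_121


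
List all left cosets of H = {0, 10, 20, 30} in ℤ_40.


H = {0, 10, 20, 30}, |H| = 4
Number of cosets = |G|/|H| = 40/4 = 10
0 + H = {0, 10, 20, 30}
1 + H = {1, 11, 21, 31}
2 + H = {2, 12, 22, 32}
3 + H = {3, 13, 23, 33}
4 + H = {4, 14, 24, 34}
5 + H = {5, 15, 25, 35}
6 + H = {6, 16, 26, 36}
7 + H = {7, 17, 27, 37}
8 + H = {8, 18, 28, 38}
9 + H = {9, 19, 29, 39}

Cosets: 0+H={0,10,20,30}; 1+H={1,11,21,31}; 2+H={2,12,22,32}; 3+H={3,13,23,33}; 4+H={4,14,24,34}; 5+H={5,15,25,35}; 6+H={6,16,26,36}; 7+H={7,17,27,37}; 8+H={8,18,28,38}; 9+H={9,19,29,39}


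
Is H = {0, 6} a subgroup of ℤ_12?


Subgroup test for H = {0, 6} in (ℤ_12, +):
(1) 0 ∈ H? Yes
(2) Closure: for all a,b ∈ H, (a+b) mod 12 ∈ H? Yes
(3) Inverses: for all a ∈ H, -a mod 12 ∈ H? Yes

Yes, H is a subgroup of ℤ_12


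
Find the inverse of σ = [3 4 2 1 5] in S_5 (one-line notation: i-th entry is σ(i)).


To find σ⁻¹, swap domain and range:
σ(1) = 3 → σ⁻¹(3) = 1
σ(2) = 4 → σ⁻¹(4) = 2
σ(3) = 2 → σ⁻¹(2) = 3
σ(4) = 1 → σ⁻¹(1) = 4
σ(5) = 5 → σ⁻¹(5) = 5

σ⁻¹ = [4 3 1 2 5]


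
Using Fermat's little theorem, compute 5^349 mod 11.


Fermat's little theorem: if p is prime and gcd(a,p)=1, then a^(p-1) ≡ 1 (mod p)
p = 11 is prime, gcd(5,11) = 1
Reduce exponent: 349 mod 10 = 9
So 5^349 ≡ 5^9 (mod 11)
5^9 mod 11 = 9

5^349 ≡ 9 (mod 11)


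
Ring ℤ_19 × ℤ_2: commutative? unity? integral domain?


Direct product ring; commutative with unity (1,1); but (1,0)·(0,1) = (0,0) gives zero divisors, so not an integral domain
Commutative: Yes
Integral domain: No
Has unity: Yes

ℤ_19 × ℤ_2: Commutative=Yes, Unity=Yes


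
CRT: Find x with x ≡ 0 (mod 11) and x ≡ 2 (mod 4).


m₁ = 11, m₂ = 4, gcd = 1, so CRT applies. M = m₁·m₂ = 44
Let M₁ = M/m₁ = 4, M₂ = M/m₂ = 11
Find y₁ ≡ M₁⁻¹ (mod m₁): 4⁻¹ ≡ 3 (mod 11)
Find y₂ ≡ M₂⁻¹ (mod m₂): 11⁻¹ ≡ 3 (mod 4)
x = a₁·M₁·y₁ + a₂·M₂·y₂ = 0·4·3 + 2·11·3 = 66
Reduce mod 44: x ≡ 22
Check: 22 mod 11 = 0 ✓, 22 mod 4 = 2 ✓

x ≡ 22 (mod 44)


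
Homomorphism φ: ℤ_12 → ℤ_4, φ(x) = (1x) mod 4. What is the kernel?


Kernel = preimage of identity
ker(φ) = {x ∈ ℤ_12 : 1x ≡ 0 (mod 4)}. Since 4 | 12, φ is well-defined. The kernel is the cyclic subgroup ⟨4⟩ of ℤ_12 (order 3), i.e. {0, 4, 8}

ker(φ) = {0, 4, 8}


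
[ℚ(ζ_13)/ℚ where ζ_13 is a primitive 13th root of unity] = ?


[ℚ(ζ_n):ℚ] = deg Φ_n(x) = φ(n). Here φ(13) = 12

[ℚ(ζ_13)/ℚ where ζ_13 is a primitive 13th root of unity] = 12


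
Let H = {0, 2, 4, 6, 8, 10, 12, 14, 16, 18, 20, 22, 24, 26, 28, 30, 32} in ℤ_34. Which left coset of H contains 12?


12 + H = {12 + h (mod 34) : h ∈ H}
12+0=12, 12+2=14, 12+4=16, 12+6=18, 12+8=20, 12+10=22, 12+12=24, 12+14=26, 12+16=28, 12+18=30, 12+20=32, 12+22=0, 12+24=2, 12+26=4, 12+28=6, 12+30=8, 12+32=10
12 + H = {0, 2, 4, 6, 8, 10, 12, 14, 16, 18, 20, 22, 24, 26, 28, 30, 32} = 0 + H

12 + H = {0, 2, 4, 6, 8, 10, 12, 14, 16, 18, 20, 22, 24, 26, 28, 30, 32}


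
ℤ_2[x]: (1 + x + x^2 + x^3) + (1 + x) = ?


Add coefficients mod 2:
x^0: 1 + 1 = 0 (mod 2)
x^1: 1 + 1 = 0 (mod 2)
x^2: 1 + 0 = 1 (mod 2)
x^3: 1 + 0 = 1 (mod 2)
Result: x^2 + x^3

f + g = x^2 + x^3


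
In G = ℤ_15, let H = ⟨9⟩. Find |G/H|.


|⟨9⟩| = n / gcd(9, 15) = 15 / 3 = 5
H is normal (ℤ_15 is abelian).
|G/H| = |G| / |H| = 15 / 5 = 3

|G/H| = 3


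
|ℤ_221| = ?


ℤ_n has n elements.

|ℤ_221| = 221


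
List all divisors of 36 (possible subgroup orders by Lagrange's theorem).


Lagrange's theorem: |H| divides |G|
|G| = 36
Divisors of 36: 1, 2, 3, 4, 6, 9, 12, 18, 36

Possible subgroup orders: {1, 2, 3, 4, 6, 9, 12, 18, 36}


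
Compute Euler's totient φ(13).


φ(n) = count of k ∈ {1,...,n} with gcd(k,n)=1
Coprimes to 13: {1, 2, 3, 4, 5, 6, 7, 8, 9, 10, 11, 12}
Count: 12

φ(13) = 12


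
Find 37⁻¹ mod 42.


Use the extended Euclidean algorithm to write 1 = 37·s + 42·t; then s mod 42 is the inverse.
Euclidean algorithm:
  37 = 0·42 + 37
  42 = 1·37 + 5
  37 = 7·5 + 2
  5 = 2·2 + 1
  2 = 2·1 + 0
gcd(37,42) = 1
Back-substitution gives: 37·(-17) + 42·(15) = 1
So 37⁻¹ ≡ -17 ≡ 25 (mod 42)
Check: 37 × 25 = 925 ≡ 1 (mod 42) ✓

37⁻¹ ≡ 25 (mod 42)


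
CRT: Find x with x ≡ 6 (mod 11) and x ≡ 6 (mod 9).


m₁ = 11, m₂ = 9, gcd = 1, so CRT applies. M = m₁·m₂ = 99
Let M₁ = M/m₁ = 9, M₂ = M/m₂ = 11
Find y₁ ≡ M₁⁻¹ (mod m₁): 9⁻¹ ≡ 5 (mod 11)
Find y₂ ≡ M₂⁻¹ (mod m₂): 11⁻¹ ≡ 5 (mod 9)
x = a₁·M₁·y₁ + a₂·M₂·y₂ = 6·9·5 + 6·11·5 = 600
Reduce mod 99: x ≡ 6
Check: 6 mod 11 = 6 ✓, 6 mod 9 = 6 ✓

x ≡ 6 (mod 99)


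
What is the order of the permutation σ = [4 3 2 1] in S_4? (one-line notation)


Cycle decomposition: (1 4) (2 3)
Cycle lengths: 2, 2
Order = lcm(2, 2) = 2

ord(σ) = 2


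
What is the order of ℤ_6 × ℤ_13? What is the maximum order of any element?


|ℤ_6 × ℤ_13| = 6 × 13 = 78
Max element order = lcm(6,13) = 78
Cyclic? Yes (gcd=1)

|ℤ_6×ℤ_13| = 78, max element order = 78


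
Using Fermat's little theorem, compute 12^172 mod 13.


Fermat's little theorem: if p is prime and gcd(a,p)=1, then a^(p-1) ≡ 1 (mod p)
p = 13 is prime, gcd(12,13) = 1
Reduce exponent: 172 mod 12 = 4
So 12^172 ≡ 12^4 (mod 13)
12^4 mod 13 = 1

12^172 ≡ 1 (mod 13)


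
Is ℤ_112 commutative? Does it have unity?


ℤ_112 is a commutative ring with unity 1; 112 = 2×56 is composite, so 2·56 ≡ 0 gives zero divisors (not an integral domain)
Commutative: Yes
Integral domain: No
Has unity: Yes

ℤ_112: Commutative=Yes, Unity=Yes


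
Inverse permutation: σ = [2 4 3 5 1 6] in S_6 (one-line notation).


To find σ⁻¹, swap domain and range:
σ(1) = 2 → σ⁻¹(2) = 1
σ(2) = 4 → σ⁻¹(4) = 2
σ(3) = 3 → σ⁻¹(3) = 3
σ(4) = 5 → σ⁻¹(5) = 4
σ(5) = 1 → σ⁻¹(1) = 5
σ(6) = 6 → σ⁻¹(6) = 6

σ⁻¹ = [5 1 3 2 4 6]


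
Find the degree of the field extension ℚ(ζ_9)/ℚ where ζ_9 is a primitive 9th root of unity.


[ℚ(ζ_n):ℚ] = deg Φ_n(x) = φ(n). Here φ(9) = 6

[ℚ(ζ_9)/ℚ where ζ_9 is a primitive 9th root of unity] = 6


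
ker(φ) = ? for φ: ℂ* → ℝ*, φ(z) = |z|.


Kernel = preimage of identity
ker(φ) = {z ∈ ℂ* | |z| = 1} = unit circle S¹

ker(φ) = S¹ (unit circle)


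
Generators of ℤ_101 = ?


g generates ℤ_n iff gcd(g,n) = 1
Prime factors of 101: 101
Generators are g ∈ {1,...,100} not divisible by any of these primes.
Generators: {1, 2, 3, 4, 5, 6, 7, 8, 9, 10, 11, 12, 13, 14, 15, 16, 17, 18, 19, 20, 21, 22, 23, 24, 25, 26, 27, 28, 29, 30, 31, 32, 33, 34, 35, 36, 37, 38, 39, 40, 41, 42, 43, 44, 45, 46, 47, 48, 49, 50, 51, 52, 53, 54, 55, 56, 57, 58, 59, 60, 61, 62, 63, 64, 65, 66, 67, 68, 69, 70, 71, 72, 73, 74, 75, 76, 77, 78, 79, 80, 81, 82, 83, 84, 85, 86, 87, 88, 89, 90, 91, 92, 93, 94, 95, 96, 97, 98, 99, 100}
Number of generators = φ(101) = 100

Generators of ℤ_101 = {1, 2, 3, 4, 5, 6, 7, 8, 9, 10, 11, 12, 13, 14, 15, 16, 17, 18, 19, 20, 21, 22, 23, 24, 25, 26, 27, 28, 29, 30, 31, 32, 33, 34, 35, 36, 37, 38, 39, 40, 41, 42, 43, 44, 45, 46, 47, 48, 49, 50, 51, 52, 53, 54, 55, 56, 57, 58, 59, 60, 61, 62, 63, 64, 65, 66, 67, 68, 69, 70, 71, 72, 73, 74, 75, 76, 77, 78, 79, 80, 81, 82, 83, 84, 85, 86, 87, 88, 89, 90, 91, 92, 93, 94, 95, 96, 97, 98, 99, 100}


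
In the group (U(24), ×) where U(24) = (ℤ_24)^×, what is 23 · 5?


Operation: multiplication mod 24
23 · 5 = (a × b) mod 24 with a = 23, b = 5

23 · 5 = 19


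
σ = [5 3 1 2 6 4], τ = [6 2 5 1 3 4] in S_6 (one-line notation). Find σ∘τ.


σ∘τ: apply τ first, then σ
1 →τ 6 →σ 4
2 →τ 2 →σ 3
3 →τ 5 →σ 6
4 →τ 1 →σ 5
5 →τ 3 →σ 1
6 →τ 4 →σ 2

σ∘τ = [4 3 6 5 1 2]


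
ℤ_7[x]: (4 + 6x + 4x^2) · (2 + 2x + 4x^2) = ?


Expand and collect like terms; reduce coefficients mod 7:
x^0: 4·2 = 8 ≡ 1 (mod 7)
x^1: 4·2 + 6·2 = 20 ≡ 6 (mod 7)
x^2: 4·4 + 6·2 + 4·2 = 36 ≡ 1 (mod 7)
x^3: 6·4 + 4·2 = 32 ≡ 4 (mod 7)
x^4: 4·4 = 16 ≡ 2 (mod 7)
Result: 1 + 6x + x^2 + 4x^3 + 2x^4

f · g = 1 + 6x + x^2 + 4x^3 + 2x^4


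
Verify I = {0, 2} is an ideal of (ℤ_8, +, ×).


Check ideal conditions for I = {0, 2} in ℤ_8:
(1) I is an additive subgroup? No
(2) For r ∈ ℤ_8 and a ∈ I: r·a ∈ I? No  [counterexample: r=2, a=2, r·a mod 8 = 4 ∉ I]

No, I is not an ideal of ℤ_8


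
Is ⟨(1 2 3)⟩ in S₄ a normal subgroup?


H = ⟨(1 2 3)⟩ in S₄
(1 4)(1 2 3)(1 4)⁻¹ = (4 2 3) ∉ ⟨(1 2 3)⟩

No, not a normal subgroup


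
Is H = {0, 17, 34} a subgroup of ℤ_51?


Subgroup test for H = {0, 17, 34} in (ℤ_51, +):
(1) 0 ∈ H? Yes
(2) Closure: for all a,b ∈ H, (a+b) mod 51 ∈ H? Yes
(3) Inverses: for all a ∈ H, -a mod 51 ∈ H? Yes

Yes, H is a subgroup of ℤ_51


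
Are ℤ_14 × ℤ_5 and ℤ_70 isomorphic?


Comparing ℤ_14 × ℤ_5 and ℤ_70:
gcd(14,5) = 1, so ℤ_14 × ℤ_5 ≅ ℤ_70 (CRT)

Yes, ℤ_14 × ℤ_5 ≅ ℤ_70


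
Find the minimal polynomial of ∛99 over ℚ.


∛99 satisfies x³ - 99 = 0, irreducible over ℚ (no rational root; 99 is not a perfect cube)

Minimal polynomial: x³ - 99


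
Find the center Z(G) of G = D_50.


Z(G) = {g ∈ G | gx = xg for all x ∈ G}
For even n, Z(D_n) = {e, r^(n/2)}: the 180° rotation r^25 commutes with every reflection and rotation

Z(D_50) = {e, r^25}


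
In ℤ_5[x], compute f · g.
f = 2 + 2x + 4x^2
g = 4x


Expand and collect like terms; reduce coefficients mod 5:
x^0: 2·0 = 0 ≡ 0 (mod 5)
x^1: 2·4 + 2·0 = 8 ≡ 3 (mod 5)
x^2: 2·4 + 4·0 = 8 ≡ 3 (mod 5)
x^3: 4·4 = 16 ≡ 1 (mod 5)
Result: 3x + 3x^2 + x^3

f · g = 3x + 3x^2 + x^3


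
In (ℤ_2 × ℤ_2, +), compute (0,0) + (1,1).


Operation: componentwise addition mod (2, 2)
(0,0) + (1,1) = ((a₁+b₁) mod 2, (a₂+b₂) mod 2) with a = (0,0), b = (1,1)

(0,0) + (1,1) = (1,1)


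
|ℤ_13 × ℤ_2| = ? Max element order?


|ℤ_13 × ℤ_2| = 13 × 2 = 26
Max element order = lcm(13,2) = 26
Cyclic? Yes (gcd=1)

|ℤ_13×ℤ_2| = 26, max element order = 26


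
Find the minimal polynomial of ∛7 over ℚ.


∛7 satisfies x³ - 7 = 0, irreducible over ℚ (no rational root; 7 is not a perfect cube)

Minimal polynomial: x³ - 7


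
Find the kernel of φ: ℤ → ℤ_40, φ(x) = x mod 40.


Kernel = preimage of identity
ker(φ) = {x ∈ ℤ : x ≡ 0 (mod 40)} = 40ℤ = {0, ±40, ±80, ...}

ker(φ) = 40ℤ


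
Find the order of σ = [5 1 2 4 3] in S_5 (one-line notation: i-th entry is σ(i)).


Cycle decomposition: (1 5 3 2)
Cycle lengths: 4
Order = lcm(4) = 4

ord(σ) = 4


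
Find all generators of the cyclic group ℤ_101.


g generates ℤ_n iff gcd(g,n) = 1
Prime factors of 101: 101
Generators are g ∈ {1,...,100} not divisible by any of these primes.
Generators: {1, 2, 3, 4, 5, 6, 7, 8, 9, 10, 11, 12, 13, 14, 15, 16, 17, 18, 19, 20, 21, 22, 23, 24, 25, 26, 27, 28, 29, 30, 31, 32, 33, 34, 35, 36, 37, 38, 39, 40, 41, 42, 43, 44, 45, 46, 47, 48, 49, 50, 51, 52, 53, 54, 55, 56, 57, 58, 59, 60, 61, 62, 63, 64, 65, 66, 67, 68, 69, 70, 71, 72, 73, 74, 75, 76, 77, 78, 79, 80, 81, 82, 83, 84, 85, 86, 87, 88, 89, 90, 91, 92, 93, 94, 95, 96, 97, 98, 99, 100}
Number of generators = φ(101) = 100

Generators of ℤ_101 = {1, 2, 3, 4, 5, 6, 7, 8, 9, 10, 11, 12, 13, 14, 15, 16, 17, 18, 19, 20, 21, 22, 23, 24, 25, 26, 27, 28, 29, 30, 31, 32, 33, 34, 35, 36, 37, 38, 39, 40, 41, 42, 43, 44, 45, 46, 47, 48, 49, 50, 51, 52, 53, 54, 55, 56, 57, 58, 59, 60, 61, 62, 63, 64, 65, 66, 67, 68, 69, 70, 71, 72, 73, 74, 75, 76, 77, 78, 79, 80, 81, 82, 83, 84, 85, 86, 87, 88, 89, 90, 91, 92, 93, 94, 95, 96, 97, 98, 99, 100}
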